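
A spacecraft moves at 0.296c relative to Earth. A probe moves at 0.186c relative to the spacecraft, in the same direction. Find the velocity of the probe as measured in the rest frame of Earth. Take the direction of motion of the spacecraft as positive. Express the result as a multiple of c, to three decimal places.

0.457c

With v = 0.296 and u' = 0.186 (in units of c),
u = (u' + v)/(1 + u'v/c²):
u = (0.186 + 0.296) / (1 + 0.186·0.296) = 0.4820/1.0551 = 0.4568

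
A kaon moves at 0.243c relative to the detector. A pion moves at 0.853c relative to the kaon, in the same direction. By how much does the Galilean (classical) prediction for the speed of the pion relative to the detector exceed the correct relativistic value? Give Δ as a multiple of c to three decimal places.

Δ = 0.188c

Galilean: u_cl = 0.853 + 0.243 = 1.0960.
Relativistic: u_rel = (0.853 + 0.243) / (1 + 0.853·0.243) = 1.0960/1.2073 = 0.9078.
Δ = 1.0960 − 0.9078 = 0.1882.
(The classical prediction exceeds c; the relativistic result does not.)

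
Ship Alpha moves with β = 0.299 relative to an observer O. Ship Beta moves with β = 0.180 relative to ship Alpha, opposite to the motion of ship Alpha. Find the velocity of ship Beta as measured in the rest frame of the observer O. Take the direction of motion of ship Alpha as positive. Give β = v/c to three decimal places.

With v = 0.299 and u' = -0.180 (in units of c),
u = (u' + v)/(1 + u'v/c²):
u = (-0.180 + 0.299) / (1 + (-0.180)·0.299) = 0.1190/0.9462 = 0.1258
(Galilean addition would give +0.119c.)

β = +0.126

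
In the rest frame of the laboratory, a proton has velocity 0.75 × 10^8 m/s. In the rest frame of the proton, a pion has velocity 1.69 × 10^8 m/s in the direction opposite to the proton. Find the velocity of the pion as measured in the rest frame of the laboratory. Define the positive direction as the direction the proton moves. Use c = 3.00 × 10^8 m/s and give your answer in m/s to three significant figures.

In units of c (dividing by 3.00 × 10^8 m/s): v = 0.250, u' = -0.563.
u = (u' + v)/(1 + u'v/c²):
u = (-0.563 + 0.250) / (1 + (-0.563)·0.250) = -0.3133/0.8592 = -0.3647
Converting back: u = -0.3647 × 3.00 × 10^8 m/s.

-1.09 × 10^8 m/s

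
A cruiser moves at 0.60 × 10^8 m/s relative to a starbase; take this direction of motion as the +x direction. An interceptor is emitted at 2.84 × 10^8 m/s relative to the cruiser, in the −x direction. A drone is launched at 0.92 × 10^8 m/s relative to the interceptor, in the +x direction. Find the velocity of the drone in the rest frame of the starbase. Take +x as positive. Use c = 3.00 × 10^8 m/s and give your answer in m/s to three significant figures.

Apply u = (u' + v)/(1 + u'v/c²) successively, working outward toward the starbase.
(Dividing each given speed by c = 3.00 × 10^8 m/s to work in units of c.)
Start: velocity of the cruiser relative to the starbase = 0.2000c.
Compose with the interceptor (u' = -0.947 in the cruiser frame): u_1 = (-0.947 + 0.200) / (1 + (-0.947)·0.200) = -0.7467/0.8107 = -0.9211.
Compose with the drone (u' = 0.307 in the interceptor frame): u_2 = (0.307 + (-0.921)) / (1 + 0.307·(-0.921)) = -0.6144/0.7175 = -0.8562.
So u = -0.8562 × 3.00 × 10^8 m/s.

-2.57 × 10^8 m/s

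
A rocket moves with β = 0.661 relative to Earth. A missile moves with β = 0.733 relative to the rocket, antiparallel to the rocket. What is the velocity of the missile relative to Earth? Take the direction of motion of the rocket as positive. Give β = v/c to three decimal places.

β = -0.140

With v = 0.661 and u' = -0.733 (in units of c),
u = (u' + v)/(1 + u'v/c²):
u = (-0.733 + 0.661) / (1 + (-0.733)·0.661) = -0.0720/0.5155 = -0.1397
(Galilean addition would give -0.072c.)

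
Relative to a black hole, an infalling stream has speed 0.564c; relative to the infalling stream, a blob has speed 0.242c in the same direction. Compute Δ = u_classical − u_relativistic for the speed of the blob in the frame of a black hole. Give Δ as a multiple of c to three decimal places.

Δ = 0.097c

Galilean: u_cl = 0.242 + 0.564 = 0.8060.
Relativistic: u_rel = (0.242 + 0.564) / (1 + 0.242·0.564) = 0.8060/1.1365 = 0.7092.
Δ = 0.8060 − 0.7092 = 0.0968.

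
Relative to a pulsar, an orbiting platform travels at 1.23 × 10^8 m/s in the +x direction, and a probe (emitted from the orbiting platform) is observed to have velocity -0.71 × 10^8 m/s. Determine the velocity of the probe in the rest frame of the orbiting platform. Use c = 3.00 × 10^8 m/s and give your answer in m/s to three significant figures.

-1.77 × 10^8 m/s

v = 0.410c, u = -0.237c.
Invert the composition law: u' = (u − v)/(1 − uv/c²).
u' = (-0.237 − 0.410) / (1 − (-0.237)(0.410)) = -0.6467/1.0970 = -0.5895.
u' = -0.5895 × 3.00 × 10^8 m/s.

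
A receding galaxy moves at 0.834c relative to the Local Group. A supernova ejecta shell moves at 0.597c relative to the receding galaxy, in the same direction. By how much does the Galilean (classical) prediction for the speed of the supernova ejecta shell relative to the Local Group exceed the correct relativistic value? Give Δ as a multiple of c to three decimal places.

Δ = 0.476c

Galilean: u_cl = 0.597 + 0.834 = 1.4310.
Relativistic: u_rel = (0.597 + 0.834) / (1 + 0.597·0.834) = 1.4310/1.4979 = 0.9553.
Δ = 1.4310 − 0.9553 = 0.4757.
(The classical prediction exceeds c; the relativistic result does not.)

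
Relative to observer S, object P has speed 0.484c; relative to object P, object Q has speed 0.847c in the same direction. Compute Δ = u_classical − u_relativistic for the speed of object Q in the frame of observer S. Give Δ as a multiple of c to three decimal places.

Δ = 0.387c

Galilean: u_cl = 0.847 + 0.484 = 1.3310.
Relativistic: u_rel = (0.847 + 0.484) / (1 + 0.847·0.484) = 1.3310/1.4099 = 0.9440.
Δ = 1.3310 − 0.9440 = 0.3870.
(The classical prediction exceeds c; the relativistic result does not.)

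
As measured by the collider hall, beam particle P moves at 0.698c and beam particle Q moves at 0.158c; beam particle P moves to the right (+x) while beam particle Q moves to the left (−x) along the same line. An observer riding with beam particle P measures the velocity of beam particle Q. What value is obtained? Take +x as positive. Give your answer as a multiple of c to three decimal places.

β_A = 0.698, β_B = -0.158.
Transform to A's frame with the inverse velocity-addition law: u' = (u − v)/(1 − uv/c²), taking u = β_B and v = β_A.
u' = (-0.158 − 0.698) / (1 − (0.698)(-0.158)) = -0.8560/1.1103 = -0.7710.

-0.771c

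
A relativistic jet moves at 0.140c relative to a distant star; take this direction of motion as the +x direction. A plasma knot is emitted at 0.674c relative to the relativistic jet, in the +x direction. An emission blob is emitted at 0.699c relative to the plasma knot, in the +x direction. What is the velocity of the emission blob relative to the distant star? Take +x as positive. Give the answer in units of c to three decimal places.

Apply u = (u' + v)/(1 + u'v/c²) successively, working outward toward the distant star.
Start: velocity of the relativistic jet relative to the distant star = 0.1400c.
Compose with the plasma knot (u' = 0.674 in the relativistic jet frame): u_1 = (0.674 + 0.140) / (1 + 0.674·0.140) = 0.8140/1.0944 = 0.7438.
Compose with the emission blob (u' = 0.699 in the plasma knot frame): u_2 = (0.699 + 0.744) / (1 + 0.699·0.744) = 1.4428/1.5199 = 0.9493.

0.949c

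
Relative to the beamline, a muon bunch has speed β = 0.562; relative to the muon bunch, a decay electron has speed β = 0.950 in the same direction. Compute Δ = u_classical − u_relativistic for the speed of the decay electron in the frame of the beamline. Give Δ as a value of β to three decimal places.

Galilean: u_cl = 0.950 + 0.562 = 1.5120.
Relativistic: u_rel = (0.950 + 0.562) / (1 + 0.950·0.562) = 1.5120/1.5339 = 0.9857.
Δ = 1.5120 − 0.9857 = 0.5263.
(The classical prediction exceeds c; the relativistic result does not.)

Δ = 0.526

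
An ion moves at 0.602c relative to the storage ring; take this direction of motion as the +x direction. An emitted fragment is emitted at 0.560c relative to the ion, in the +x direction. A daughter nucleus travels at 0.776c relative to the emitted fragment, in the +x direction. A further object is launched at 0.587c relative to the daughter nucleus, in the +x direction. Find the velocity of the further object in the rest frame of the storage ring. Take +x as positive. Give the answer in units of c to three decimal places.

0.995c

Apply u = (u' + v)/(1 + u'v/c²) successively, working outward toward the storage ring.
Start: velocity of the ion relative to the storage ring = 0.6020c.
Compose with the emitted fragment (u' = 0.560 in the ion frame): u_1 = (0.560 + 0.602) / (1 + 0.560·0.602) = 1.1620/1.3371 = 0.8690.
Compose with the daughter nucleus (u' = 0.776 in the emitted fragment frame): u_2 = (0.776 + 0.869) / (1 + 0.776·0.869) = 1.6450/1.6744 = 0.9825.
Compose with the further object (u' = 0.587 in the daughter nucleus frame): u_3 = (0.587 + 0.982) / (1 + 0.587·0.982) = 1.5695/1.5767 = 0.9954.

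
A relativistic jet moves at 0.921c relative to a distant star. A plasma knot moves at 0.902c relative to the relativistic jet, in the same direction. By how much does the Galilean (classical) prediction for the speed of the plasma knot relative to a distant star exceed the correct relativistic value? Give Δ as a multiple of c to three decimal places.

Δ = 0.827c

Galilean: u_cl = 0.902 + 0.921 = 1.8230.
Relativistic: u_rel = (0.902 + 0.921) / (1 + 0.902·0.921) = 1.8230/1.8307 = 0.9958.
Δ = 1.8230 − 0.9958 = 0.8272.
(The classical prediction exceeds c; the relativistic result does not.)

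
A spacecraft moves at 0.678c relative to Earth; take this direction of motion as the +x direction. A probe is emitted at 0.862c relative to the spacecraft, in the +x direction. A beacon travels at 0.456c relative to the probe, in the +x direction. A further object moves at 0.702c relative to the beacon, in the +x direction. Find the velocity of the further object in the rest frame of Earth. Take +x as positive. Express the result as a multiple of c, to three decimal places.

Apply u = (u' + v)/(1 + u'v/c²) successively, working outward toward Earth.
Start: velocity of the spacecraft relative to Earth = 0.6780c.
Compose with the probe (u' = 0.862 in the spacecraft frame): u_1 = (0.862 + 0.678) / (1 + 0.862·0.678) = 1.5400/1.5844 = 0.9720.
Compose with the beacon (u' = 0.456 in the probe frame): u_2 = (0.456 + 0.972) / (1 + 0.456·0.972) = 1.4280/1.4432 = 0.9894.
Compose with the further object (u' = 0.702 in the beacon frame): u_3 = (0.702 + 0.989) / (1 + 0.702·0.989) = 1.6914/1.6946 = 0.9981.

0.998c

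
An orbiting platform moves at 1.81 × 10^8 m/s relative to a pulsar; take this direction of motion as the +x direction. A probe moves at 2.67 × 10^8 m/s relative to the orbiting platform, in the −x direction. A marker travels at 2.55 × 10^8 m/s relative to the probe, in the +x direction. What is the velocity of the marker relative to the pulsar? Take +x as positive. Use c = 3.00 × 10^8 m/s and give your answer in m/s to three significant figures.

Apply u = (u' + v)/(1 + u'v/c²) successively, working outward toward the pulsar.
(Dividing each given speed by c = 3.00 × 10^8 m/s to work in units of c.)
Start: velocity of the orbiting platform relative to the pulsar = 0.6033c.
Compose with the probe (u' = -0.890 in the orbiting platform frame): u_1 = (-0.890 + 0.603) / (1 + (-0.890)·0.603) = -0.2867/0.4630 = -0.6191.
Compose with the marker (u' = 0.850 in the probe frame): u_2 = (0.850 + (-0.619)) / (1 + 0.850·(-0.619)) = 0.2309/0.4738 = 0.4874.
So u = 0.4874 × 3.00 × 10^8 m/s.

+1.46 × 10^8 m/s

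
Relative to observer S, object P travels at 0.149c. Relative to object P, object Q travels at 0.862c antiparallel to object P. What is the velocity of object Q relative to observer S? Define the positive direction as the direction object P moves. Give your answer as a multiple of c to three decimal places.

With v = 0.149 and u' = -0.862 (in units of c),
u = (u' + v)/(1 + u'v/c²):
u = (-0.862 + 0.149) / (1 + (-0.862)·0.149) = -0.7130/0.8716 = -0.8181

-0.818c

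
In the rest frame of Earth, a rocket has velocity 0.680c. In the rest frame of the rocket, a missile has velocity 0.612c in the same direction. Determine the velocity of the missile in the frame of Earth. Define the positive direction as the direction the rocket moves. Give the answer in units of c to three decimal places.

0.912c

With v = 0.680 and u' = 0.612 (in units of c),
u = (u' + v)/(1 + u'v/c²):
u = (0.612 + 0.680) / (1 + 0.612·0.680) = 1.2920/1.4162 = 0.9123
(Galilean addition would give +1.292c, exceeding c.)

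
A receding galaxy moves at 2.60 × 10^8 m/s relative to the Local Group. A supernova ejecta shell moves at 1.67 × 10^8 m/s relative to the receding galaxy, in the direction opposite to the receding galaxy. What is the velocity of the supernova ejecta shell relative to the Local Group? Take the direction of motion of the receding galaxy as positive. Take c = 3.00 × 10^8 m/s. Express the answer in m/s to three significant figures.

In units of c (dividing by 3.00 × 10^8 m/s): v = 0.867, u' = -0.557.
u = (u' + v)/(1 + u'v/c²):
u = (-0.557 + 0.867) / (1 + (-0.557)·0.867) = 0.3100/0.5176 = 0.5990
Converting back: u = 0.5990 × 3.00 × 10^8 m/s.

+1.80 × 10^8 m/s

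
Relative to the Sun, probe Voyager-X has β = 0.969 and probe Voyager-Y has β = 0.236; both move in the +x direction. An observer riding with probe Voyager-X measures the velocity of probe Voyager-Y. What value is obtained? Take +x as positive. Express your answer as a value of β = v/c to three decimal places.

β_A = 0.969, β_B = 0.236.
Transform to A's frame with the inverse velocity-addition law: u' = (u − v)/(1 − uv/c²), taking u = β_B and v = β_A.
u' = (0.236 − 0.969) / (1 − (0.969)(0.236)) = -0.7330/0.7713 = -0.9503.

β = -0.950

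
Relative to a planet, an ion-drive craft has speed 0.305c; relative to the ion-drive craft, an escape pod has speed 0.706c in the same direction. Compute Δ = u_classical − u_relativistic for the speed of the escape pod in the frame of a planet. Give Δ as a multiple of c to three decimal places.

Galilean: u_cl = 0.706 + 0.305 = 1.0110.
Relativistic: u_rel = (0.706 + 0.305) / (1 + 0.706·0.305) = 1.0110/1.2153 = 0.8319.
Δ = 1.0110 − 0.8319 = 0.1791.
(The classical prediction exceeds c; the relativistic result does not.)

Δ = 0.179c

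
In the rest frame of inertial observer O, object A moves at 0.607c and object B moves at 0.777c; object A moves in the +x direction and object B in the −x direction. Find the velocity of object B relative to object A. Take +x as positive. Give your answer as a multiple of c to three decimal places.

β_A = 0.607, β_B = -0.777.
Transform to A's frame with the inverse velocity-addition law: u' = (u − v)/(1 − uv/c²), taking u = β_B and v = β_A.
u' = (-0.777 − 0.607) / (1 − (0.607)(-0.777)) = -1.3840/1.4716 = -0.9404.

-0.940c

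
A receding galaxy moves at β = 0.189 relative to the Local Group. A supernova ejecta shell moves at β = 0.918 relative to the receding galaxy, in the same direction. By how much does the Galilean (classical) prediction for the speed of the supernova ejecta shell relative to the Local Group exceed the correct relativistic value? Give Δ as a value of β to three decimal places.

Galilean: u_cl = 0.918 + 0.189 = 1.1070.
Relativistic: u_rel = (0.918 + 0.189) / (1 + 0.918·0.189) = 1.1070/1.1735 = 0.9433.
Δ = 1.1070 − 0.9433 = 0.1637.
(The classical prediction exceeds c; the relativistic result does not.)

Δ = 0.164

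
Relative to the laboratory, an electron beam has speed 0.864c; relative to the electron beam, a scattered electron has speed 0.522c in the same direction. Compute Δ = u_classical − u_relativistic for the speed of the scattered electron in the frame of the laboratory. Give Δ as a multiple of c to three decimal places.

Galilean: u_cl = 0.522 + 0.864 = 1.3860.
Relativistic: u_rel = (0.522 + 0.864) / (1 + 0.522·0.864) = 1.3860/1.4510 = 0.9552.
Δ = 1.3860 − 0.9552 = 0.4308.
(The classical prediction exceeds c; the relativistic result does not.)

Δ = 0.431c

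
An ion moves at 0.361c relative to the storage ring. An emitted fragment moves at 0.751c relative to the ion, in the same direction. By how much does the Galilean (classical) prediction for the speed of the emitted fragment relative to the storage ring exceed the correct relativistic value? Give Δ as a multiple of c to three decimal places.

Δ = 0.237c

Galilean: u_cl = 0.751 + 0.361 = 1.1120.
Relativistic: u_rel = (0.751 + 0.361) / (1 + 0.751·0.361) = 1.1120/1.2711 = 0.8748.
Δ = 1.1120 − 0.8748 = 0.2372.
(The classical prediction exceeds c; the relativistic result does not.)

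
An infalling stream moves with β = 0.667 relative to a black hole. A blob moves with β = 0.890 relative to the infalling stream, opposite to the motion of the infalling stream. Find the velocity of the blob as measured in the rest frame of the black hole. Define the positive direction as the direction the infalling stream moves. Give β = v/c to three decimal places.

With v = 0.667 and u' = -0.890 (in units of c),
u = (u' + v)/(1 + u'v/c²):
u = (-0.890 + 0.667) / (1 + (-0.890)·0.667) = -0.2230/0.4064 = -0.5488

β = -0.549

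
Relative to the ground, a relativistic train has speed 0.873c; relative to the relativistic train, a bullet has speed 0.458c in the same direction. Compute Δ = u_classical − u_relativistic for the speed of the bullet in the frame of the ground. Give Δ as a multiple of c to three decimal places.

Δ = 0.380c

Galilean: u_cl = 0.458 + 0.873 = 1.3310.
Relativistic: u_rel = (0.458 + 0.873) / (1 + 0.458·0.873) = 1.3310/1.3998 = 0.9508.
Δ = 1.3310 − 0.9508 = 0.3802.
(The classical prediction exceeds c; the relativistic result does not.)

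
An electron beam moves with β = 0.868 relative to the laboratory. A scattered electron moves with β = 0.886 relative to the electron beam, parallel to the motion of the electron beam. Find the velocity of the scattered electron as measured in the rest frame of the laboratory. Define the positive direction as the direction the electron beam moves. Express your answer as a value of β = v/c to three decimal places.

With v = 0.868 and u' = 0.886 (in units of c),
u = (u' + v)/(1 + u'v/c²):
u = (0.886 + 0.868) / (1 + 0.886·0.868) = 1.7540/1.7690 = 0.9915
(Galilean addition would give +1.754c, exceeding c.)

β = 0.991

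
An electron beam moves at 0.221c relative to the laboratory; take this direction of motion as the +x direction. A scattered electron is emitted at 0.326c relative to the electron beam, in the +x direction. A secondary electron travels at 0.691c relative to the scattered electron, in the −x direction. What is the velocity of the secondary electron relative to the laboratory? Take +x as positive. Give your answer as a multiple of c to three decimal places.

-0.279c

Apply u = (u' + v)/(1 + u'v/c²) successively, working outward toward the laboratory.
Start: velocity of the electron beam relative to the laboratory = 0.2210c.
Compose with the scattered electron (u' = 0.326 in the electron beam frame): u_1 = (0.326 + 0.221) / (1 + 0.326·0.221) = 0.5470/1.0720 = 0.5102.
Compose with the secondary electron (u' = -0.691 in the scattered electron frame): u_2 = (-0.691 + 0.510) / (1 + (-0.691)·0.510) = -0.1808/0.6474 = -0.2792.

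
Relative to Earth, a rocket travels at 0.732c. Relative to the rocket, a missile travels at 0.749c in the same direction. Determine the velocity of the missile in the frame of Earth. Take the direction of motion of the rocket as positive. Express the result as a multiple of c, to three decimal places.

With v = 0.732 and u' = 0.749 (in units of c),
u = (u' + v)/(1 + u'v/c²):
u = (0.749 + 0.732) / (1 + 0.749·0.732) = 1.4810/1.5483 = 0.9566
(Galilean addition would give +1.481c, exceeding c.)

0.957c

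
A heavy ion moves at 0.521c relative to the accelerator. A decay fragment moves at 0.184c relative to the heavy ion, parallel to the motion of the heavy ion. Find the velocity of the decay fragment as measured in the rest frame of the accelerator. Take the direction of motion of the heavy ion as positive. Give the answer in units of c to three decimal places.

0.643c

With v = 0.521 and u' = 0.184 (in units of c),
u = (u' + v)/(1 + u'v/c²):
u = (0.184 + 0.521) / (1 + 0.184·0.521) = 0.7050/1.0959 = 0.6433
(Galilean addition would give +0.705c.)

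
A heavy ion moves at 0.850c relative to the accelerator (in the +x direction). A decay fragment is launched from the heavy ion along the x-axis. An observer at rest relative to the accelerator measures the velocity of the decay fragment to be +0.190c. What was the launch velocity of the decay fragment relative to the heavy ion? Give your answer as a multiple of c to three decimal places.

Invert the composition law: u' = (u − v)/(1 − uv/c²).
u' = (0.190 − 0.850) / (1 − (0.190)(0.850)) = -0.6600/0.8385 = -0.7871.

-0.787c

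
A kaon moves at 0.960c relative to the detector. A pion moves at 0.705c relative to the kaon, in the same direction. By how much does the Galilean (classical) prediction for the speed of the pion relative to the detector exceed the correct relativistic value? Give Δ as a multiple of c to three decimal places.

Galilean: u_cl = 0.705 + 0.960 = 1.6650.
Relativistic: u_rel = (0.705 + 0.960) / (1 + 0.705·0.960) = 1.6650/1.6768 = 0.9930.
Δ = 1.6650 − 0.9930 = 0.6720.
(The classical prediction exceeds c; the relativistic result does not.)

Δ = 0.672c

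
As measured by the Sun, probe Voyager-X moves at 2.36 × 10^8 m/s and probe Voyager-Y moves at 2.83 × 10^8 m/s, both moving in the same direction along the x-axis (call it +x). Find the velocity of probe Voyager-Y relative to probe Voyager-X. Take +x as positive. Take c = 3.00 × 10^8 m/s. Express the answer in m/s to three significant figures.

β_A = 0.787, β_B = 0.943 (dividing each by c = 3.00 × 10^8 m/s).
Transform to A's frame with the inverse velocity-addition law: u' = (u − v)/(1 − uv/c²), taking u = β_B and v = β_A.
u' = (0.943 − 0.787) / (1 − (0.787)(0.943)) = 0.1567/0.2579 = 0.6074.
u' = 0.6074 × 3.00 × 10^8 m/s.

+1.82 × 10^8 m/s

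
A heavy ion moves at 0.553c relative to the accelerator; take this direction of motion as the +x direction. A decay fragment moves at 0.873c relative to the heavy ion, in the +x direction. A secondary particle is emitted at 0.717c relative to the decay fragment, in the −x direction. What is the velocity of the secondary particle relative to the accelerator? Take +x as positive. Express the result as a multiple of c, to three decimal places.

+0.788c

Apply u = (u' + v)/(1 + u'v/c²) successively, working outward toward the accelerator.
Start: velocity of the heavy ion relative to the accelerator = 0.5530c.
Compose with the decay fragment (u' = 0.873 in the heavy ion frame): u_1 = (0.873 + 0.553) / (1 + 0.873·0.553) = 1.4260/1.4828 = 0.9617.
Compose with the secondary particle (u' = -0.717 in the decay fragment frame): u_2 = (-0.717 + 0.962) / (1 + (-0.717)·0.962) = 0.2447/0.3105 = 0.7883.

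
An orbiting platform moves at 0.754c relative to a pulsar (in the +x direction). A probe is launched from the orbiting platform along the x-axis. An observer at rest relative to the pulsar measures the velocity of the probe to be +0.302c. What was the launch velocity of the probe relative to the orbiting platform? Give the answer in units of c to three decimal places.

-0.585c

Invert the composition law: u' = (u − v)/(1 − uv/c²).
u' = (0.302 − 0.754) / (1 − (0.302)(0.754)) = -0.4520/0.7723 = -0.5853.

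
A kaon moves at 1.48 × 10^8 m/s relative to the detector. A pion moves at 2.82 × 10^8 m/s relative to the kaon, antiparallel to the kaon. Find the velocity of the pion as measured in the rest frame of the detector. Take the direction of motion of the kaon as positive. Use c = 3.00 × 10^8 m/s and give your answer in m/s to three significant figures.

In units of c (dividing by 3.00 × 10^8 m/s): v = 0.493, u' = -0.940.
u = (u' + v)/(1 + u'v/c²):
u = (-0.940 + 0.493) / (1 + (-0.940)·0.493) = -0.4467/0.5363 = -0.8329
Converting back: u = -0.8329 × 3.00 × 10^8 m/s.

-2.50 × 10^8 m/s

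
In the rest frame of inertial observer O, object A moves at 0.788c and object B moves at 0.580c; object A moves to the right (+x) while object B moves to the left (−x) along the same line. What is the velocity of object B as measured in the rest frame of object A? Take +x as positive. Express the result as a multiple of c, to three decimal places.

β_A = 0.788, β_B = -0.580.
Transform to A's frame with the inverse velocity-addition law: u' = (u − v)/(1 − uv/c²), taking u = β_B and v = β_A.
u' = (-0.580 − 0.788) / (1 − (0.788)(-0.580)) = -1.3680/1.4570 = -0.9389.

-0.939c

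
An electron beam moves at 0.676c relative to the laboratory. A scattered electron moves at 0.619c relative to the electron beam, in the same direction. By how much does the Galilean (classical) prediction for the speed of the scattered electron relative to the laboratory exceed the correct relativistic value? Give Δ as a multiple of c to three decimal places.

Δ = 0.382c

Galilean: u_cl = 0.619 + 0.676 = 1.2950.
Relativistic: u_rel = (0.619 + 0.676) / (1 + 0.619·0.676) = 1.2950/1.4184 = 0.9130.
Δ = 1.2950 − 0.9130 = 0.3820.
(The classical prediction exceeds c; the relativistic result does not.)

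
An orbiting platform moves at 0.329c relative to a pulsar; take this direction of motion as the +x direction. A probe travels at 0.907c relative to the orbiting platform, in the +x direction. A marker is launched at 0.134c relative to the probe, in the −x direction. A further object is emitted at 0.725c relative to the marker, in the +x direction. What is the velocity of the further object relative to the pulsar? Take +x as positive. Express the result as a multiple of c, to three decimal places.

+0.990c

Apply u = (u' + v)/(1 + u'v/c²) successively, working outward toward the pulsar.
Start: velocity of the orbiting platform relative to the pulsar = 0.3290c.
Compose with the probe (u' = 0.907 in the orbiting platform frame): u_1 = (0.907 + 0.329) / (1 + 0.907·0.329) = 1.2360/1.2984 = 0.9519.
Compose with the marker (u' = -0.134 in the probe frame): u_2 = (-0.134 + 0.952) / (1 + (-0.134)·0.952) = 0.8179/0.8724 = 0.9375.
Compose with the further object (u' = 0.725 in the marker frame): u_3 = (0.725 + 0.938) / (1 + 0.725·0.938) = 1.6625/1.6797 = 0.9898.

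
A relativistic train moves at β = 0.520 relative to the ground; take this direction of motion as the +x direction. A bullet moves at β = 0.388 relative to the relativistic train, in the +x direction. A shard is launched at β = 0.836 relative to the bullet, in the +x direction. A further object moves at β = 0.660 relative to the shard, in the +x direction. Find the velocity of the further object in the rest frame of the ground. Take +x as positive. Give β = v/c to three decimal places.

Apply u = (u' + v)/(1 + u'v/c²) successively, working outward toward the ground.
Start: velocity of the relativistic train relative to the ground = 0.5200c.
Compose with the bullet (u' = 0.388 in the relativistic train frame): u_1 = (0.388 + 0.520) / (1 + 0.388·0.520) = 0.9080/1.2018 = 0.7556.
Compose with the shard (u' = 0.836 in the bullet frame): u_2 = (0.836 + 0.756) / (1 + 0.836·0.756) = 1.5916/1.6316 = 0.9754.
Compose with the further object (u' = 0.660 in the shard frame): u_3 = (0.660 + 0.975) / (1 + 0.660·0.975) = 1.6354/1.6438 = 0.9949.

β = 0.995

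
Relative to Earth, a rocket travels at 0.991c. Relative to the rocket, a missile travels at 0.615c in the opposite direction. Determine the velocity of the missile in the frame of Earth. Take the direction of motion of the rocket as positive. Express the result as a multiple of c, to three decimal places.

+0.963c

With v = 0.991 and u' = -0.615 (in units of c),
u = (u' + v)/(1 + u'v/c²):
u = (-0.615 + 0.991) / (1 + (-0.615)·0.991) = 0.3760/0.3905 = 0.9628
(Galilean addition would give +0.376c.)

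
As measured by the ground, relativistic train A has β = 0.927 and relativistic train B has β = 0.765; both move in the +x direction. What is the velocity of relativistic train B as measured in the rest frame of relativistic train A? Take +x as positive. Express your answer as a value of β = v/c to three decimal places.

β = -0.557

β_A = 0.927, β_B = 0.765.
Transform to A's frame with the inverse velocity-addition law: u' = (u − v)/(1 − uv/c²), taking u = β_B and v = β_A.
u' = (0.765 − 0.927) / (1 − (0.927)(0.765)) = -0.1620/0.2908 = -0.5570.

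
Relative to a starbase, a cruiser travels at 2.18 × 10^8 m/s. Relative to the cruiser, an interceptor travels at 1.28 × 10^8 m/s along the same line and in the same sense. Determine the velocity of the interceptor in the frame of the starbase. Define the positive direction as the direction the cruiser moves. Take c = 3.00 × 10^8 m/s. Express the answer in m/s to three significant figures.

2.64 × 10^8 m/s

In units of c (dividing by 3.00 × 10^8 m/s): v = 0.727, u' = 0.427.
u = (u' + v)/(1 + u'v/c²):
u = (0.427 + 0.727) / (1 + 0.427·0.727) = 1.1533/1.3100 = 0.8804
Converting back: u = 0.8804 × 3.00 × 10^8 m/s.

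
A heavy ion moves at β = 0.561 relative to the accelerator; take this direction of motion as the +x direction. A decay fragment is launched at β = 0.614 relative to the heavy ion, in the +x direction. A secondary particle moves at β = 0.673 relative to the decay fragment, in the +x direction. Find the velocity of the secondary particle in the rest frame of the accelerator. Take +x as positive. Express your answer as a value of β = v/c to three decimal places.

β = 0.974

Apply u = (u' + v)/(1 + u'v/c²) successively, working outward toward the accelerator.
Start: velocity of the heavy ion relative to the accelerator = 0.5610c.
Compose with the decay fragment (u' = 0.614 in the heavy ion frame): u_1 = (0.614 + 0.561) / (1 + 0.614·0.561) = 1.1750/1.3445 = 0.8740.
Compose with the secondary particle (u' = 0.673 in the decay fragment frame): u_2 = (0.673 + 0.874) / (1 + 0.673·0.874) = 1.5470/1.5882 = 0.9740.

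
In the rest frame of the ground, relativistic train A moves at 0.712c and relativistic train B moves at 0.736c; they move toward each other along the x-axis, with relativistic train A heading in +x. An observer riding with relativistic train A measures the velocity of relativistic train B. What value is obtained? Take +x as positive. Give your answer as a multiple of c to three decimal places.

-0.950c

β_A = 0.712, β_B = -0.736.
Transform to A's frame with the inverse velocity-addition law: u' = (u − v)/(1 − uv/c²), taking u = β_B and v = β_A.
u' = (-0.736 − 0.712) / (1 − (0.712)(-0.736)) = -1.4480/1.5240 = -0.9501.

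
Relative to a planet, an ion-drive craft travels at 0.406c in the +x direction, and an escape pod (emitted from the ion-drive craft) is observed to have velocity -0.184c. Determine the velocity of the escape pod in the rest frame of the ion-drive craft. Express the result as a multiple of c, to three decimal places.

-0.549c

Invert the composition law: u' = (u − v)/(1 − uv/c²).
u' = (-0.184 − 0.406) / (1 − (-0.184)(0.406)) = -0.5900/1.0747 = -0.5490.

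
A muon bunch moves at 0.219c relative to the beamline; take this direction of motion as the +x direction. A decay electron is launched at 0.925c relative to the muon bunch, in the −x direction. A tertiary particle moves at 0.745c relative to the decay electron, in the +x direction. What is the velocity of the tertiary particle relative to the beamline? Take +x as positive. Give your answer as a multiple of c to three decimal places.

-0.412c

Apply u = (u' + v)/(1 + u'v/c²) successively, working outward toward the beamline.
Start: velocity of the muon bunch relative to the beamline = 0.2190c.
Compose with the decay electron (u' = -0.925 in the muon bunch frame): u_1 = (-0.925 + 0.219) / (1 + (-0.925)·0.219) = -0.7060/0.7974 = -0.8853.
Compose with the tertiary particle (u' = 0.745 in the decay electron frame): u_2 = (0.745 + (-0.885)) / (1 + 0.745·(-0.885)) = -0.1403/0.3404 = -0.4123.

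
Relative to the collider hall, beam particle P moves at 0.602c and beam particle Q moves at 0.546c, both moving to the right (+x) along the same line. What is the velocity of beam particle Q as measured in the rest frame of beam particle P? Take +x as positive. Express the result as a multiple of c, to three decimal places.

β_A = 0.602, β_B = 0.546.
Transform to A's frame with the inverse velocity-addition law: u' = (u − v)/(1 − uv/c²), taking u = β_B and v = β_A.
u' = (0.546 − 0.602) / (1 − (0.602)(0.546)) = -0.0560/0.6713 = -0.0834.

-0.083c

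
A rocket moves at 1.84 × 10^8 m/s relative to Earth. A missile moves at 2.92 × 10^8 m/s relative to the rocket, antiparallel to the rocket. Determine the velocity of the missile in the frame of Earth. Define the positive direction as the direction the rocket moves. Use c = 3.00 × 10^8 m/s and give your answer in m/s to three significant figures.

-2.68 × 10^8 m/s

In units of c (dividing by 3.00 × 10^8 m/s): v = 0.613, u' = -0.973.
u = (u' + v)/(1 + u'v/c²):
u = (-0.973 + 0.613) / (1 + (-0.973)·0.613) = -0.3600/0.4030 = -0.8933
Converting back: u = -0.8933 × 3.00 × 10^8 m/s.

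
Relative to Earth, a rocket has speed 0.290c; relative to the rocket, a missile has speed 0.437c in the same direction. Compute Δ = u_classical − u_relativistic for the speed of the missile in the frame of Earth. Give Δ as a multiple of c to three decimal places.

Δ = 0.082c

Galilean: u_cl = 0.437 + 0.290 = 0.7270.
Relativistic: u_rel = (0.437 + 0.290) / (1 + 0.437·0.290) = 0.7270/1.1267 = 0.6452.
Δ = 0.7270 − 0.6452 = 0.0818.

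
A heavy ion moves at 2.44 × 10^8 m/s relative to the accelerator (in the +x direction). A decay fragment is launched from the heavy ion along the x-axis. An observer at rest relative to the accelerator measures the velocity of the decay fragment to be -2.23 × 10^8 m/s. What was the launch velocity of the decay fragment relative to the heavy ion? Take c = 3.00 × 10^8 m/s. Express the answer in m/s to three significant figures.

-2.91 × 10^8 m/s

v = 0.813c, u = -0.743c.
Invert the composition law: u' = (u − v)/(1 − uv/c²).
u' = (-0.743 − 0.813) / (1 − (-0.743)(0.813)) = -1.5567/1.6046 = -0.9701.
u' = -0.9701 × 3.00 × 10^8 m/s.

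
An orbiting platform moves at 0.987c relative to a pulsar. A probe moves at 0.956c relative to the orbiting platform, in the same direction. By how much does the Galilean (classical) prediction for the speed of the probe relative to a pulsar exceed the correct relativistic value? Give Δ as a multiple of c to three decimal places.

Galilean: u_cl = 0.956 + 0.987 = 1.9430.
Relativistic: u_rel = (0.956 + 0.987) / (1 + 0.956·0.987) = 1.9430/1.9436 = 0.9997.
Δ = 1.9430 − 0.9997 = 0.9433.
(The classical prediction exceeds c; the relativistic result does not.)

Δ = 0.943c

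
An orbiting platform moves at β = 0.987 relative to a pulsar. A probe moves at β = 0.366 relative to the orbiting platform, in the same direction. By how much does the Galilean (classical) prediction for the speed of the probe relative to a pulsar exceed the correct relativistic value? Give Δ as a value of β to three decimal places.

Galilean: u_cl = 0.366 + 0.987 = 1.3530.
Relativistic: u_rel = (0.366 + 0.987) / (1 + 0.366·0.987) = 1.3530/1.3612 = 0.9939.
Δ = 1.3530 − 0.9939 = 0.3591.
(The classical prediction exceeds c; the relativistic result does not.)

Δ = 0.359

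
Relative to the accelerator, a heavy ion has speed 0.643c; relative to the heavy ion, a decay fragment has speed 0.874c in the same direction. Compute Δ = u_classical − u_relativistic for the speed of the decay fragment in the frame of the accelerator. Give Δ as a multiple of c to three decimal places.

Galilean: u_cl = 0.874 + 0.643 = 1.5170.
Relativistic: u_rel = (0.874 + 0.643) / (1 + 0.874·0.643) = 1.5170/1.5620 = 0.9712.
Δ = 1.5170 − 0.9712 = 0.5458.
(The classical prediction exceeds c; the relativistic result does not.)

Δ = 0.546c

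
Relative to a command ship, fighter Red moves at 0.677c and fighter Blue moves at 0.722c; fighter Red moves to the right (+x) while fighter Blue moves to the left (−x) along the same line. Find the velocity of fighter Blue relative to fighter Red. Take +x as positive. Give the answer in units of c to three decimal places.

-0.940c

β_A = 0.677, β_B = -0.722.
Transform to A's frame with the inverse velocity-addition law: u' = (u − v)/(1 − uv/c²), taking u = β_B and v = β_A.
u' = (-0.722 − 0.677) / (1 − (0.677)(-0.722)) = -1.3990/1.4888 = -0.9397.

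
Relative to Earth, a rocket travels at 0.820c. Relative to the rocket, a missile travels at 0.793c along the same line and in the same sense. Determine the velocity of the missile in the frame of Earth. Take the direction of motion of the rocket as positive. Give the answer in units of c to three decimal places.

With v = 0.820 and u' = 0.793 (in units of c),
u = (u' + v)/(1 + u'v/c²):
u = (0.793 + 0.820) / (1 + 0.793·0.820) = 1.6130/1.6503 = 0.9774
(Galilean addition would give +1.613c, exceeding c.)

0.977c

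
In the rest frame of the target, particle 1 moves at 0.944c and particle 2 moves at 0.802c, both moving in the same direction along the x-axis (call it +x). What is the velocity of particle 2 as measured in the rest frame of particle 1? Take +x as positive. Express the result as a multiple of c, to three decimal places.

β_A = 0.944, β_B = 0.802.
Transform to A's frame with the inverse velocity-addition law: u' = (u − v)/(1 − uv/c²), taking u = β_B and v = β_A.
u' = (0.802 − 0.944) / (1 − (0.944)(0.802)) = -0.1420/0.2429 = -0.5846.

-0.585c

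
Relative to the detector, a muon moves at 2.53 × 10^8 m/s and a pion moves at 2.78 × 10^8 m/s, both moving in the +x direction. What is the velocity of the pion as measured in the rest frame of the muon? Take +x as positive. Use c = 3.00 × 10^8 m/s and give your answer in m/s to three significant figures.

β_A = 0.843, β_B = 0.927 (dividing each by c = 3.00 × 10^8 m/s).
Transform to A's frame with the inverse velocity-addition law: u' = (u − v)/(1 − uv/c²), taking u = β_B and v = β_A.
u' = (0.927 − 0.843) / (1 − (0.843)(0.927)) = 0.0833/0.2185 = 0.3814.
u' = 0.3814 × 3.00 × 10^8 m/s.

+1.14 × 10^8 m/s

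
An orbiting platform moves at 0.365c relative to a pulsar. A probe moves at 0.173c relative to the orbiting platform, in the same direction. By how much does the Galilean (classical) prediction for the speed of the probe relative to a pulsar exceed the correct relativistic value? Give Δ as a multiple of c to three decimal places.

Galilean: u_cl = 0.173 + 0.365 = 0.5380.
Relativistic: u_rel = (0.173 + 0.365) / (1 + 0.173·0.365) = 0.5380/1.0631 = 0.5060.
Δ = 0.5380 − 0.5060 = 0.0320.

Δ = 0.032c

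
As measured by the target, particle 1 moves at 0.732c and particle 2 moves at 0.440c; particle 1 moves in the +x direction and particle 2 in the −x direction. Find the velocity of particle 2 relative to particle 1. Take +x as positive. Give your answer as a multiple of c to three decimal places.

-0.886c

β_A = 0.732, β_B = -0.440.
Transform to A's frame with the inverse velocity-addition law: u' = (u − v)/(1 − uv/c²), taking u = β_B and v = β_A.
u' = (-0.440 − 0.732) / (1 − (0.732)(-0.440)) = -1.1720/1.3221 = -0.8865.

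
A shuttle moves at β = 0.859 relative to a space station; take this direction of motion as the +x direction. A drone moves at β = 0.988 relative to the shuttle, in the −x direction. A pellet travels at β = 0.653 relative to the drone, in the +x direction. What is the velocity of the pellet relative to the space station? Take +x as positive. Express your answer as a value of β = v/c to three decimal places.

β = -0.450

Apply u = (u' + v)/(1 + u'v/c²) successively, working outward toward the space station.
Start: velocity of the shuttle relative to the space station = 0.8590c.
Compose with the drone (u' = -0.988 in the shuttle frame): u_1 = (-0.988 + 0.859) / (1 + (-0.988)·0.859) = -0.1290/0.1513 = -0.8526.
Compose with the pellet (u' = 0.653 in the drone frame): u_2 = (0.653 + (-0.853)) / (1 + 0.653·(-0.853)) = -0.1996/0.4433 = -0.4502.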